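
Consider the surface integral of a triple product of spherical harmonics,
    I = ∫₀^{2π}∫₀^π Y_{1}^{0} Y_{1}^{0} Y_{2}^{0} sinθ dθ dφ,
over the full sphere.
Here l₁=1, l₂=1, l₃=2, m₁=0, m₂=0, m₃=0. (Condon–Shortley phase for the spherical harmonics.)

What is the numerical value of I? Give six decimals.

0.252313

Rules hold: Σm=0, L=4 even, 0≤2≤2.
N = 3·3·5 = 45
Δ = 0!·2!·2!/5! = 1/30
Racah Σ t=0..0: t=0:+1/1 = 1/1
⇒ 3j(1 1 2; 0 0 0)² = 2/15, sgn +1
(m-triple is (0,0,0) — same symbol as above.)
4πI² = N·(3j₀)²·(3jₘ)² = 4/5
I = +1·√(0.8/4π) = 0.25231325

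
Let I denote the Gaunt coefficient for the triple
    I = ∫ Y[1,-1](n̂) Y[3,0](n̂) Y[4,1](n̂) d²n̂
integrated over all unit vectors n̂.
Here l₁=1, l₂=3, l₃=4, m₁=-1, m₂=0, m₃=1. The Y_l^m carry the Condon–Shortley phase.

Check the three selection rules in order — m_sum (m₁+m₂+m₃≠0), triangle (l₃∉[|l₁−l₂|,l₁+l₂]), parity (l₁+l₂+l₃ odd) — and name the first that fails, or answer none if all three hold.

none

Σmᵢ = 0  ✓
l₃∈[|l₁−l₂|,l₁+l₂]=[2,4], have l₃=4  ✓
Σlᵢ = 8 ⇒ even  ✓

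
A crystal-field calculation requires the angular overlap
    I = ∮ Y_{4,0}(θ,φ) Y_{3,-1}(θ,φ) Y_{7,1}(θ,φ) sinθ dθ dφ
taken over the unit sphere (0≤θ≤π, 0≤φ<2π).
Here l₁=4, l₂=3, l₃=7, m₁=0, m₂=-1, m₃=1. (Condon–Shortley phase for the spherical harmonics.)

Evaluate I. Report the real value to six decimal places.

Checks pass: Σm=0; 14 even; l₃=7∈[1,7].
(2·4+1)(2·3+1)(2·7+1) = 945
Δ: 0! 8! 6! / 15! → 1/45045
sum: t=0:+1/20736 = 1/20736
3j²(4 3 7; 0 0 0) = Δ·Π!·Σ² = 35/1287  (sign -1)
sum: t=0:+1/27648 = 1/27648
3j²(4 3 7; 0 -1 1) = Δ·Π!·Σ² = 10/429  (sign +1)
combine: 4πI² = 945·35/1287·10/429 = 12250/20449
take √, sign -1: I = -0.21833687

-0.218337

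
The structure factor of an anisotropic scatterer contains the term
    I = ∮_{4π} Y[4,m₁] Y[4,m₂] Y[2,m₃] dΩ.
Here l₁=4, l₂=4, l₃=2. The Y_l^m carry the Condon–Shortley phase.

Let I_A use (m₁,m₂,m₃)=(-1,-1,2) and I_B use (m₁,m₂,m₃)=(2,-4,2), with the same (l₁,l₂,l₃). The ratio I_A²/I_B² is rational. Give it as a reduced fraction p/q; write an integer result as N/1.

25/7

l's match ⇒ only the (l;m) 3-j factors differ between A and B.
A: triangle coeff Δ(4,4,2) = 1/13860; Σ_t [3,3]: t=3:−1/144 = -1/144; (3j)²=10/231 [(4 4 2; -1 -1 2)], sign=-1
B: triangle coeff Δ(4,4,2) = 1/13860; Σ_t [0,0]: t=0:+1/2880 = 1/2880; (3j)²=2/165 [(4 4 2; 2 -4 2)], sign=+1
I_A²/I_B² = (10/231)/(2/165) = 25/7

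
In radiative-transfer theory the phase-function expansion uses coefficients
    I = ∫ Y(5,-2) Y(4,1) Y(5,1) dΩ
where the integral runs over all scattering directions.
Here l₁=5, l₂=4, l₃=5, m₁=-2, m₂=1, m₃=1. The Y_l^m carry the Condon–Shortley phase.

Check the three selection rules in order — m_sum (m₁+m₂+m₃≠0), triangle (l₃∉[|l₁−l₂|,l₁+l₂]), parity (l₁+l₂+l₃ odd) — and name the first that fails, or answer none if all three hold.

azimuthal sum: -2 + 1 + 1 = 0  ✓
1 ≤ 5 ≤ 9 (triangle on l)  ✓
L = 5 + 4 + 5 = 14 (even)  ✓

none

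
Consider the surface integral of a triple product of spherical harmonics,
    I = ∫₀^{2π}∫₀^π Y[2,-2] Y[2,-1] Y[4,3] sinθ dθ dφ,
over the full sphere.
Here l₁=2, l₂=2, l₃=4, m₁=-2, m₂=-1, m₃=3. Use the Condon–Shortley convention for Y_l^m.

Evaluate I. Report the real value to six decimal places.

Checks pass: Σm=0; 8 even; l₃=4∈[0,4].
(2·2+1)(2·2+1)(2·4+1) = 225
Δ: 0! 4! 4! / 9! → 1/630
sum: t=0:+1/16 = 1/16
3j²(2 2 4; 0 0 0) = Δ·Π!·Σ² = 2/35  (sign +1)
sum: t=0:+1/144 = 1/144
3j²(2 2 4; -2 -1 3) = Δ·Π!·Σ² = 1/18  (sign -1)
combine: 4πI² = 225·2/35·1/18 = 5/7
take √, sign -1: I = -0.23841361

-0.238414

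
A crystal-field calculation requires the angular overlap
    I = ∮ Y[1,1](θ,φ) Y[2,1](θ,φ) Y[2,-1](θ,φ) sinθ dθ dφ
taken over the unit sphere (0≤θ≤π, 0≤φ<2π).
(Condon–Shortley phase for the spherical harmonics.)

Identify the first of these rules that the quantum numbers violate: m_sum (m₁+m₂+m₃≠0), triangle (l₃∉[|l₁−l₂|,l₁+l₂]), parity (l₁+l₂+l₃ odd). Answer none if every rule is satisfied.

m_sum

m₁+m₂+m₃ = 1 + 1 − 1 = 1  ✗
triangle: |1−2|=1 ≤ l₃=2 ≤ 1+2=3
parity: l₁+l₂+l₃ = 5 is odd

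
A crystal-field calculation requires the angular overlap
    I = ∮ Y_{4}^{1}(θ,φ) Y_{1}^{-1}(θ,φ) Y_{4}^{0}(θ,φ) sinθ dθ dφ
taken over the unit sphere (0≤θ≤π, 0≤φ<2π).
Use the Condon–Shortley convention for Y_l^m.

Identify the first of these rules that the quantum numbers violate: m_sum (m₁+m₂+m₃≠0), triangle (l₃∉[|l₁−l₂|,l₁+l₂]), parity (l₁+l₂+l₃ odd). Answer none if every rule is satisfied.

m₁+m₂+m₃ = 1 − 1 + 0 = 0  ✓
triangle: |4−1|=3 ≤ l₃=4 ≤ 4+1=5  ✓
parity: l₁+l₂+l₃ = 9 is odd  ✗

parity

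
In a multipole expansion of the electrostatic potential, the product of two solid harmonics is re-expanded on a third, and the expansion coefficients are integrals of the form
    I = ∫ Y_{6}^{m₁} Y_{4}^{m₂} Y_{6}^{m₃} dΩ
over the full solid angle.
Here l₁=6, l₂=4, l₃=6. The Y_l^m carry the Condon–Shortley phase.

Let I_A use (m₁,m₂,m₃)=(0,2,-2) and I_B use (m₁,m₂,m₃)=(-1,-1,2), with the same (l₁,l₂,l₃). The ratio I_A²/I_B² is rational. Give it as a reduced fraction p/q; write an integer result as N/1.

Shared (l₁,l₂,l₃)=(6,4,6): N and (l;000)² cancel in I_A²/I_B².
A: Δ = 4!·8!·4!/17! = 1/15315300; Racah Σ t=2..4: t=2:+1/55296 t=3:−1/25920 t=4:+1/138240 = -11/829440; ⇒ 3j(6 4 6; 0 2 -2)² = 11/1326, sgn -1
B: Δ = 4!·8!·4!/17! = 1/15315300; Racah Σ t=0..3: t=0:+1/725760 t=1:−1/34560 t=2:+1/17280 t=3:−1/82944 = 53/2903040; ⇒ 3j(6 4 6; -1 -1 2)² = 2809/306306, sgn +1
I_A²/I_B² = (11/1326)/(2809/306306) = 2541/2809

2541/2809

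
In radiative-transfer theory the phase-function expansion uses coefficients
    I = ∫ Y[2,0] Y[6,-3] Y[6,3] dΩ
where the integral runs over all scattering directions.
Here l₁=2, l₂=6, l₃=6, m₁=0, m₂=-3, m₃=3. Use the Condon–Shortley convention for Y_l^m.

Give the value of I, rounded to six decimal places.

Rules hold: Σm=0, L=14 even, 4≤6≤8.
N = 5·13·13 = 845
Δ = 2!·2!·10!/15! = 1/90090
Racah Σ t=0..2: t=0:+1/69120 t=1:−1/14400 t=2:+1/69120 = -7/172800
⇒ 3j(2 6 6; 0 0 0)² = 14/715, sgn -1
Racah Σ t=0..2: t=0:+1/120960 t=1:−1/80640 t=2:+1/1451520 = -1/290304
⇒ 3j(2 6 6; 0 -3 3)² = 5/2002, sgn +1
4πI² = N·(3j₀)²·(3jₘ)² = 5/121
I = -1·√(0.0413223/4π) = -0.05734392

-0.057344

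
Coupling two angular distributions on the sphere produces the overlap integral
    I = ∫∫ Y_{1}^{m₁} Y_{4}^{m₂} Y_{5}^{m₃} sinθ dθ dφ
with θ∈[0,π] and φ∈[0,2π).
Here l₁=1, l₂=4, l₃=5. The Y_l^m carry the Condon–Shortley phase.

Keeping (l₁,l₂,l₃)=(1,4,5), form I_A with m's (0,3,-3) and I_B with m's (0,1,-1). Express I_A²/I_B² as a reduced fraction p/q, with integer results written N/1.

2/3

l's match ⇒ only the (l;m) 3-j factors differ between A and B.
A: triangle coeff Δ(1,4,5) = 1/495; Σ_t [0,0]: t=0:+1/5040 = 1/5040; (3j)²=16/495 [(1 4 5; 0 3 -3)], sign=+1
B: triangle coeff Δ(1,4,5) = 1/495; Σ_t [0,0]: t=0:+1/720 = 1/720; (3j)²=8/165 [(1 4 5; 0 1 -1)], sign=+1
I_A²/I_B² = (16/495)/(8/165) = 2/3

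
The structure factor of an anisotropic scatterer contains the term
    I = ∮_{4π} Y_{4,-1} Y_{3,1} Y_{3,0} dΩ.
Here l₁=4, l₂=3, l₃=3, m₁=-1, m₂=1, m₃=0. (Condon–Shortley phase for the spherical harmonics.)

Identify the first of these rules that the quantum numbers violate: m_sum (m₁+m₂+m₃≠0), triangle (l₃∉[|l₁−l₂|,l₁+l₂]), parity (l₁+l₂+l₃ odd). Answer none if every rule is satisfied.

m₁+m₂+m₃ = -1 + 1 + 0 = 0  ✓
triangle: |4−3|=1 ≤ l₃=3 ≤ 4+3=7  ✓
parity: l₁+l₂+l₃ = 10 is even  ✓

none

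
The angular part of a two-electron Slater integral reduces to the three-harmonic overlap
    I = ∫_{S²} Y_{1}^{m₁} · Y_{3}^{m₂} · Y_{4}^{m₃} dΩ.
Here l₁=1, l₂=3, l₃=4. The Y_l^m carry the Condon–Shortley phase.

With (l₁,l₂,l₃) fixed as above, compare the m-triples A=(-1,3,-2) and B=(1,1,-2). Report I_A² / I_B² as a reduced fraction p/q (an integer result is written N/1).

1/15

Shared (l₁,l₂,l₃)=(1,3,4): N and (l;000)² cancel in I_A²/I_B².
A: Δ = 0!·2!·6!/9! = 1/252; Racah Σ t=0..0: t=0:+1/1440 = 1/1440; ⇒ 3j(1 3 4; -1 3 -2)² = 1/252, sgn +1
B: Δ = 0!·2!·6!/9! = 1/252; Racah Σ t=0..0: t=0:+1/96 = 1/96; ⇒ 3j(1 3 4; 1 1 -2)² = 5/84, sgn +1
I_A²/I_B² = (1/252)/(5/84) = 1/15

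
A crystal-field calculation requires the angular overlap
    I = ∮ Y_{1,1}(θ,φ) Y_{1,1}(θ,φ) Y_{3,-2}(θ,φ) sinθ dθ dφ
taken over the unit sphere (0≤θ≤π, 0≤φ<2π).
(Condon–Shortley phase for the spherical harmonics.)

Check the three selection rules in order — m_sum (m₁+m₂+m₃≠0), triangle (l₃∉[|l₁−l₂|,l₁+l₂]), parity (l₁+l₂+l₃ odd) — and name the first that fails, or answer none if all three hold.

Σmᵢ = 0  ✓
l₃∈[|l₁−l₂|,l₁+l₂]=[0,2], have l₃=3  ✗
Σlᵢ = 5 ⇒ odd

triangle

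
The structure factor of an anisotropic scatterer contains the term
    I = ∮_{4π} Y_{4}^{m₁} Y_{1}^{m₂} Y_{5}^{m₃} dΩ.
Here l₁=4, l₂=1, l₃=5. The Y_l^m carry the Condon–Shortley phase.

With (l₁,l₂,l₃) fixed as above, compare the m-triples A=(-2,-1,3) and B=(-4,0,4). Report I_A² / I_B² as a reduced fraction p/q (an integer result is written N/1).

28/9

Shared (l₁,l₂,l₃)=(4,1,5): N and (l;000)² cancel in I_A²/I_B².
A: Δ = 0!·8!·2!/11! = 1/495; Racah Σ t=0..0: t=0:+1/2880 = 1/2880; ⇒ 3j(4 1 5; -2 -1 3)² = 28/495, sgn +1
B: Δ = 0!·8!·2!/11! = 1/495; Racah Σ t=0..0: t=0:+1/40320 = 1/40320; ⇒ 3j(4 1 5; -4 0 4)² = 1/55, sgn -1
I_A²/I_B² = (28/495)/(1/55) = 28/9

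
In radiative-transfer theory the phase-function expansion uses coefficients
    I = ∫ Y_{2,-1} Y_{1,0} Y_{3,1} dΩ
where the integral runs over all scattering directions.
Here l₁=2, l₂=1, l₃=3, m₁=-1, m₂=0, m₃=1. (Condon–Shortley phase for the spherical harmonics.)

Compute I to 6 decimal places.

-0.233597

m-sum 0 ✓  L=6 even ✓  1≤3≤3 ✓
Π(2lᵢ+1) = 5×3×7 = 105
triangle coeff Δ(2,1,3) = 1/105
Σ_t [0,0]: t=0:+1/4 = 1/4
(3j)²=3/35 [(2 1 3; 0 0 0)], sign=-1
Σ_t [0,0]: t=0:+1/6 = 1/6
(3j)²=8/105 [(2 1 3; -1 0 1)], sign=+1
⇒ 4πI² = 24/35
I = (-1)√(24/35/(4π)) = -0.23359668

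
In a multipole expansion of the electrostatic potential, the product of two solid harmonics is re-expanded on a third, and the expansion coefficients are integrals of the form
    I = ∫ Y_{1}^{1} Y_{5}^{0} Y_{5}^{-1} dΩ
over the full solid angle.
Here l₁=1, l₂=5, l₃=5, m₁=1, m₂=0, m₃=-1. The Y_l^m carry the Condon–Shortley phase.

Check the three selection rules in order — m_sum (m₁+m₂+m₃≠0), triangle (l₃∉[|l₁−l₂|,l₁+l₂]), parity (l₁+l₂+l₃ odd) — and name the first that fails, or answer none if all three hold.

parity

Σmᵢ = 0  ✓
l₃∈[|l₁−l₂|,l₁+l₂]=[4,6], have l₃=5  ✓
Σlᵢ = 11 ⇒ odd  ✗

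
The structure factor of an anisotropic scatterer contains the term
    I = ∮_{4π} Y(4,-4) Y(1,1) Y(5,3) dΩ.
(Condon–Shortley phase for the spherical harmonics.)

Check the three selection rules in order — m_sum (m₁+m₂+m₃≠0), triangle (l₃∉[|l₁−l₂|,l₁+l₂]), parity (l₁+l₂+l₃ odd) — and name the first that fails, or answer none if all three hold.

Σmᵢ = 0  ✓
l₃∈[|l₁−l₂|,l₁+l₂]=[3,5], have l₃=5  ✓
Σlᵢ = 10 ⇒ even  ✓

none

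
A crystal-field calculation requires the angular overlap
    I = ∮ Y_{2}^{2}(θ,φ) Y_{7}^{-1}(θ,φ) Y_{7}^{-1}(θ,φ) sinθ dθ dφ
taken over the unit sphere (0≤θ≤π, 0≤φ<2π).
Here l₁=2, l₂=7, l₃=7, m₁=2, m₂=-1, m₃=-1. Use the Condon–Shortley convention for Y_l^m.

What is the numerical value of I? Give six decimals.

Checks pass: Σm=0; 16 even; l₃=7∈[5,9].
(2·2+1)(2·7+1)(2·7+1) = 1125
Δ: 2! 2! 12! / 17! → 1/185640
sum: t=0:+1/2419200 t=1:−1/518400 t=2:+1/2419200 = -1/907200
3j²(2 7 7; 0 0 0) = Δ·Π!·Σ² = 56/3315  (sign +1)
sum: t=0:+1/2073600 = 1/2073600
3j²(2 7 7; 2 -1 -1) = Δ·Π!·Σ² = 28/1105  (sign +1)
combine: 4πI² = 1125·56/3315·28/1105 = 23520/48841
take √, sign +1: I = 0.19575887

0.195759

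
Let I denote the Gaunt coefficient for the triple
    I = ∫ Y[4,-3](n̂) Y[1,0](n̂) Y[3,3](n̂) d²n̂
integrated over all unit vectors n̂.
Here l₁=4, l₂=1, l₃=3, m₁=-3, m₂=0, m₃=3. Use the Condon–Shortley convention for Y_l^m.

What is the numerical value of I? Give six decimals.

-0.162868

Rules hold: Σm=0, L=8 even, 3≤3≤5.
N = 9·3·7 = 189
Δ = 2!·6!·0!/9! = 1/252
Racah Σ t=1..1: t=1:−1/36 = -1/36
⇒ 3j(4 1 3; 0 0 0)² = 4/63, sgn +1
Racah Σ t=1..1: t=1:−1/720 = -1/720
⇒ 3j(4 1 3; -3 0 3)² = 1/36, sgn -1
4πI² = N·(3j₀)²·(3jₘ)² = 1/3
I = -1·√(0.333333/4π) = -0.16286750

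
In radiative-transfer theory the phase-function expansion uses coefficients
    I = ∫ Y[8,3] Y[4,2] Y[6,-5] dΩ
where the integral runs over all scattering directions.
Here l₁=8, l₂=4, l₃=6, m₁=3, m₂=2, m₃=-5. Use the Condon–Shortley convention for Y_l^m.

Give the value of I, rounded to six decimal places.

0.119359

Checks pass: Σm=0; 18 even; l₃=6∈[4,12].
(2·8+1)(2·4+1)(2·6+1) = 1989
Δ: 6! 10! 2! / 19! → 1/23279256
sum: t=2:+1/1658880 t=3:−1/518400 t=4:+1/1658880 = -1/1382400
3j²(8 4 6; 0 0 0) = Δ·Π!·Σ² = 504/46189  (sign -1)
sum: t=4:+1/34836480 t=5:−1/435456000 = 23/870912000
3j²(8 4 6; 3 2 -5) = Δ·Π!·Σ² = 5819/705432  (sign -1)
combine: 4πI² = 1989·504/46189·5819/705432 = 14283/79781
take √, sign +1: I = 0.11935897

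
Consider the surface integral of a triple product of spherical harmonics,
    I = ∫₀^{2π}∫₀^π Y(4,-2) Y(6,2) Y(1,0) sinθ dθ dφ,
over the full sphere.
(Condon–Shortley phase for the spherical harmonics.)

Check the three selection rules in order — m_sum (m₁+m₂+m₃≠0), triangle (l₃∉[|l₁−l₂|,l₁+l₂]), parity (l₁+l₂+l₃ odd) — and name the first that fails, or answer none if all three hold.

azimuthal sum: -2 + 2 + 0 = 0  ✓
2 ≤ 1 ≤ 10 (triangle on l)  ✗
L = 4 + 6 + 1 = 11 (odd)

triangle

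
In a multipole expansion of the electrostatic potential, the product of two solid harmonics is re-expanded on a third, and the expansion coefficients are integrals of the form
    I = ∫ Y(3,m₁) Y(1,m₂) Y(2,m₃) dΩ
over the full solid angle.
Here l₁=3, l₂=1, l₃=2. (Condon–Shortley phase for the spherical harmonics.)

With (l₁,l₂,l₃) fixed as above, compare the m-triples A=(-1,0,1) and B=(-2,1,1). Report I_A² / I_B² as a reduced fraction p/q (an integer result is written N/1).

Same 3,1,2: normalisation and zero-m 3j drop out of the ratio.
A: Δ: 2! 4! 0! / 7! → 1/105; sum: t=1:−1/6 = -1/6; 3j²(3 1 2; -1 0 1) = Δ·Π!·Σ² = 8/105  (sign +1)
B: Δ: 2! 4! 0! / 7! → 1/105; sum: t=2:+1/12 = 1/12; 3j²(3 1 2; -2 1 1) = Δ·Π!·Σ² = 2/21  (sign -1)
I_A²/I_B² = (8/105)/(2/21) = 4/5

4/5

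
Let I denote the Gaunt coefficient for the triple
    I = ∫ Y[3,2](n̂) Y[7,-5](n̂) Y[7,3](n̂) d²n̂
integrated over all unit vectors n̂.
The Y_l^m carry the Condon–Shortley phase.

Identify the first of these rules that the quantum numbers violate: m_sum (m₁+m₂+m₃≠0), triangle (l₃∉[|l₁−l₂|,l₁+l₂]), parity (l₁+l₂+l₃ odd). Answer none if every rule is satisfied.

parity

Σmᵢ = 0  ✓
l₃∈[|l₁−l₂|,l₁+l₂]=[4,10], have l₃=7  ✓
Σlᵢ = 17 ⇒ odd  ✗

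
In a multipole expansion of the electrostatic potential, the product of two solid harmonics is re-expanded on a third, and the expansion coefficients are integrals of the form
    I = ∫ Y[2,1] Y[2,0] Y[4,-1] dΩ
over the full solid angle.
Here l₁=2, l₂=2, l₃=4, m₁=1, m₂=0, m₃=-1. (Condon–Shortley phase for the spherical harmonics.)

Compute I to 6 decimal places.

-0.220728

Rules hold: Σm=0, L=8 even, 0≤4≤4.
N = 5·5·9 = 225
Δ = 0!·4!·4!/9! = 1/630
Racah Σ t=0..0: t=0:+1/16 = 1/16
⇒ 3j(2 2 4; 0 0 0)² = 2/35, sgn +1
Racah Σ t=0..0: t=0:+1/24 = 1/24
⇒ 3j(2 2 4; 1 0 -1)² = 1/21, sgn -1
4πI² = N·(3j₀)²·(3jₘ)² = 30/49
I = -1·√(0.612245/4π) = -0.22072812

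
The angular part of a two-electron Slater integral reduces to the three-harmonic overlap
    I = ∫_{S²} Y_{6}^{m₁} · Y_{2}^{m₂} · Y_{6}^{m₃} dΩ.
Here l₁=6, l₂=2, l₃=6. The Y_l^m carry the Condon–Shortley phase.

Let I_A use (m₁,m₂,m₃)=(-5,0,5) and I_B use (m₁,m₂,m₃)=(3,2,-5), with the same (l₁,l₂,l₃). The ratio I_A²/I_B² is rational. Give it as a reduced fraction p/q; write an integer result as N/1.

11/10

l's match ⇒ only the (l;m) 3-j factors differ between A and B.
A: triangle coeff Δ(6,2,6) = 1/90090; Σ_t [1,2]: t=1:−1/3628800 t=2:+1/1451520 = 1/2419200; (3j)²=11/910 [(6 2 6; -5 0 5)], sign=-1
B: triangle coeff Δ(6,2,6) = 1/90090; Σ_t [2,2]: t=2:+1/1451520 = 1/1451520; (3j)²=1/91 [(6 2 6; 3 2 -5)], sign=-1
I_A²/I_B² = (11/910)/(1/91) = 11/10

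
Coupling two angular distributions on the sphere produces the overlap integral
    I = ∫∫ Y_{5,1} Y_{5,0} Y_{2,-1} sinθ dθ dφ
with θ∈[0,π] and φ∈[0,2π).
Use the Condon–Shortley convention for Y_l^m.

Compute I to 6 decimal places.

-0.036166

Rules hold: Σm=0, L=12 even, 0≤2≤10.
N = 11·11·5 = 605
Δ = 8!·2!·2!/13! = 1/38610
Racah Σ t=3..5: t=3:−1/2880 t=4:+1/576 t=5:−1/2880 = 1/960
⇒ 3j(5 5 2; 0 0 0)² = 10/429, sgn +1
Racah Σ t=3..4: t=3:−1/1440 t=4:+1/1152 = 1/5760
⇒ 3j(5 5 2; 1 0 -1)² = 1/858, sgn -1
4πI² = N·(3j₀)²·(3jₘ)² = 25/1521
I = -1·√(0.0164366/4π) = -0.03616600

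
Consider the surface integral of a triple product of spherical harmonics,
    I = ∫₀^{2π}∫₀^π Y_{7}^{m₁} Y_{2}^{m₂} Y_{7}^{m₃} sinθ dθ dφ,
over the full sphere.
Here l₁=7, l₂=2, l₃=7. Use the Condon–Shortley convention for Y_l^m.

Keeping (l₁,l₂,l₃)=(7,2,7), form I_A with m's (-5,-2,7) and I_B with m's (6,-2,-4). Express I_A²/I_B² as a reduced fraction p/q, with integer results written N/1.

7/18

Shared (l₁,l₂,l₃)=(7,2,7): N and (l;000)² cancel in I_A²/I_B².
A: Δ = 2!·12!·2!/17! = 1/185640; Racah Σ t=0..0: t=0:+1/1916006400 = 1/1916006400; ⇒ 3j(7 2 7; -5 -2 7)² = 1/340, sgn +1
B: Δ = 2!·12!·2!/17! = 1/185640; Racah Σ t=0..0: t=0:+1/159667200 = 1/159667200; ⇒ 3j(7 2 7; 6 -2 -4)² = 9/1190, sgn -1
I_A²/I_B² = (1/340)/(9/1190) = 7/18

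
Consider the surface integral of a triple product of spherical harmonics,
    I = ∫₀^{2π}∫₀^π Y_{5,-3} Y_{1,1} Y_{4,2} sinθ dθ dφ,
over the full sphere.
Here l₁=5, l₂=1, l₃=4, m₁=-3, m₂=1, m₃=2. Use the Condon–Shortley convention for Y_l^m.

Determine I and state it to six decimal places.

m-sum 0 ✓  L=10 even ✓  4≤4≤6 ✓
Π(2lᵢ+1) = 11×3×9 = 297
triangle coeff Δ(5,1,4) = 1/495
Σ_t [1,1]: t=1:−1/576 = -1/576
(3j)²=5/99 [(5 1 4; 0 0 0)], sign=-1
Σ_t [2,2]: t=2:+1/2880 = 1/2880
(3j)²=28/495 [(5 1 4; -3 1 2)], sign=+1
⇒ 4πI² = 28/33
I = (-1)√(28/33/(4π)) = -0.25984664

-0.259847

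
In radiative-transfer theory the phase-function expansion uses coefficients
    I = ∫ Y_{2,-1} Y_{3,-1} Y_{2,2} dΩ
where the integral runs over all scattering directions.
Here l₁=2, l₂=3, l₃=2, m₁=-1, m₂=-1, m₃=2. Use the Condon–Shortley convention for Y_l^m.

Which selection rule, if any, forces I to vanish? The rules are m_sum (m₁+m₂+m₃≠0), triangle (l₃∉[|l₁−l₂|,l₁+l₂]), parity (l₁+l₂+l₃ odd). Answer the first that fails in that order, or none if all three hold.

m₁+m₂+m₃ = -1 − 1 + 2 = 0  ✓
triangle: |2−3|=1 ≤ l₃=2 ≤ 2+3=5  ✓
parity: l₁+l₂+l₃ = 7 is odd  ✗

parity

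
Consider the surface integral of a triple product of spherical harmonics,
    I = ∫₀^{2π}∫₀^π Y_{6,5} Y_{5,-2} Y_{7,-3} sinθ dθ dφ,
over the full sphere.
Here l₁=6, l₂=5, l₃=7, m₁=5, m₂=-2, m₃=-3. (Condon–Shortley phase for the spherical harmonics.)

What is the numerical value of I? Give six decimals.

-0.138752

Checks pass: Σm=0; 18 even; l₃=7∈[1,11].
(2·6+1)(2·5+1)(2·7+1) = 2145
Δ: 4! 8! 6! / 19! → 1/174594420
sum: t=0:+1/4147200 t=1:−1/207360 t=2:+1/82944 t=3:−1/207360 t=4:+1/4147200 = 1/345600
3j²(6 5 7; 0 0 0) = Δ·Π!·Σ² = 420/46189  (sign -1)
sum: t=0:+1/4354560 t=1:−1/11612160 = 1/6967296
3j²(6 5 7; 5 -2 -3) = Δ·Π!·Σ² = 625/50388  (sign +1)
combine: 4πI² = 2145·420/46189·625/50388 = 328125/1356277
take √, sign -1: I = -0.13875241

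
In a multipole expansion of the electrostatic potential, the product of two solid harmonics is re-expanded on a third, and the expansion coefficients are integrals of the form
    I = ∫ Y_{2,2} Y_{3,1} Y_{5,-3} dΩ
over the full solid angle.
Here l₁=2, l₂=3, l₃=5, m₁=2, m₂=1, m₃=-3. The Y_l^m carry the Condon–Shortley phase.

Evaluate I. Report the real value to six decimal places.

Checks pass: Σm=0; 10 even; l₃=5∈[1,5].
(2·2+1)(2·3+1)(2·5+1) = 385
Δ: 0! 4! 6! / 11! → 1/2310
sum: t=0:+1/144 = 1/144
3j²(2 3 5; 0 0 0) = Δ·Π!·Σ² = 10/231  (sign -1)
sum: t=0:+1/1152 = 1/1152
3j²(2 3 5; 2 1 -3) = Δ·Π!·Σ² = 1/33  (sign +1)
combine: 4πI² = 385·10/231·1/33 = 50/99
take √, sign -1: I = -0.20047604

-0.200476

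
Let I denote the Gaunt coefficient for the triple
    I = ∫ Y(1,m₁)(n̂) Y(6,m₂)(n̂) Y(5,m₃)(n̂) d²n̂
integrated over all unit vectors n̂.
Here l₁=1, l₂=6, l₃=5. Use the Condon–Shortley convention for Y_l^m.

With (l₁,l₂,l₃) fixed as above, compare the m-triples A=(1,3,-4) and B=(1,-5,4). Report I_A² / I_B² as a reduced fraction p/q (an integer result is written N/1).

Same 1,6,5: normalisation and zero-m 3j drop out of the ratio.
A: Δ: 2! 0! 10! / 13! → 1/858; sum: t=0:+1/725760 = 1/725760; 3j²(1 6 5; 1 3 -4) = Δ·Π!·Σ² = 1/286  (sign -1)
B: Δ: 2! 0! 10! / 13! → 1/858; sum: t=0:+1/725760 = 1/725760; 3j²(1 6 5; 1 -5 4) = Δ·Π!·Σ² = 5/78  (sign -1)
I_A²/I_B² = (1/286)/(5/78) = 3/55

3/55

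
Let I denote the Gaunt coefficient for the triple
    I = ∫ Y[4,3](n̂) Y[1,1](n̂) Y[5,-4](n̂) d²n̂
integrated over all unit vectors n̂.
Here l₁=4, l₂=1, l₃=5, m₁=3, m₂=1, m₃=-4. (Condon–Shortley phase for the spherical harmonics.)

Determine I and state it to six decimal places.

0.294638

m-sum 0 ✓  L=10 even ✓  3≤5≤5 ✓
Π(2lᵢ+1) = 9×3×11 = 297
triangle coeff Δ(4,1,5) = 1/495
Σ_t [0,0]: t=0:+1/576 = 1/576
(3j)²=5/99 [(4 1 5; 0 0 0)], sign=-1
Σ_t [0,0]: t=0:+1/10080 = 1/10080
(3j)²=4/55 [(4 1 5; 3 1 -4)], sign=-1
⇒ 4πI² = 12/11
I = (+1)√(12/11/(4π)) = 0.29463840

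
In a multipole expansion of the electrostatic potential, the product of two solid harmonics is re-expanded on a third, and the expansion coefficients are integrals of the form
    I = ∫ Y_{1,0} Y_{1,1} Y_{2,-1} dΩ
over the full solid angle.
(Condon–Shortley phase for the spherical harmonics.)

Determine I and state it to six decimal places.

-0.218510

Checks pass: Σm=0; 4 even; l₃=2∈[0,2].
(2·1+1)(2·1+1)(2·2+1) = 45
Δ: 0! 2! 2! / 5! → 1/30
sum: t=0:+1/1 = 1/1
3j²(1 1 2; 0 0 0) = Δ·Π!·Σ² = 2/15  (sign +1)
sum: t=0:+1/2 = 1/2
3j²(1 1 2; 0 1 -1) = Δ·Π!·Σ² = 1/10  (sign -1)
combine: 4πI² = 45·2/15·1/10 = 3/5
take √, sign -1: I = -0.21850969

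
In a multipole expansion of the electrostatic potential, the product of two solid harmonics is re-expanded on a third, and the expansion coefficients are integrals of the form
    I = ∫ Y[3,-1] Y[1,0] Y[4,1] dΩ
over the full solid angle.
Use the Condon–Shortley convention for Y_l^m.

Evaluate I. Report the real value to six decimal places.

-0.238414

m-sum 0 ✓  L=8 even ✓  2≤4≤4 ✓
Π(2lᵢ+1) = 7×3×9 = 189
triangle coeff Δ(3,1,4) = 1/252
Σ_t [0,0]: t=0:+1/36 = 1/36
(3j)²=4/63 [(3 1 4; 0 0 0)], sign=+1
Σ_t [0,0]: t=0:+1/48 = 1/48
(3j)²=5/84 [(3 1 4; -1 0 1)], sign=-1
⇒ 4πI² = 5/7
I = (-1)√(5/7/(4π)) = -0.23841361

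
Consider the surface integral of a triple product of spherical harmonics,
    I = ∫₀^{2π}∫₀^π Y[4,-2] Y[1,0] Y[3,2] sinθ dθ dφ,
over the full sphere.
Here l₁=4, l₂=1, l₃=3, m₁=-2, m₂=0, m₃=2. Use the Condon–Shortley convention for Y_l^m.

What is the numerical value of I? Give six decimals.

Rules hold: Σm=0, L=8 even, 3≤3≤5.
N = 9·3·7 = 189
Δ = 2!·6!·0!/9! = 1/252
Racah Σ t=1..1: t=1:−1/36 = -1/36
⇒ 3j(4 1 3; 0 0 0)² = 4/63, sgn +1
Racah Σ t=1..1: t=1:−1/120 = -1/120
⇒ 3j(4 1 3; -2 0 2)² = 1/21, sgn +1
4πI² = N·(3j₀)²·(3jₘ)² = 4/7
I = +1·√(0.571429/4π) = 0.21324362

0.213244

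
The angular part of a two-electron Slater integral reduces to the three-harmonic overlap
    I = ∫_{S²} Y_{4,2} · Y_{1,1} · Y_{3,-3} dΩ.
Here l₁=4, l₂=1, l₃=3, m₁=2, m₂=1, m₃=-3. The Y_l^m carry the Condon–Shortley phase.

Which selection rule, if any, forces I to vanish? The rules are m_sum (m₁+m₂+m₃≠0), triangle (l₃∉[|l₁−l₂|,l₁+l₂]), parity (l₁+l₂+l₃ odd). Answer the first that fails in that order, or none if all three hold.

Σmᵢ = 0  ✓
l₃∈[|l₁−l₂|,l₁+l₂]=[3,5], have l₃=3  ✓
Σlᵢ = 8 ⇒ even  ✓

none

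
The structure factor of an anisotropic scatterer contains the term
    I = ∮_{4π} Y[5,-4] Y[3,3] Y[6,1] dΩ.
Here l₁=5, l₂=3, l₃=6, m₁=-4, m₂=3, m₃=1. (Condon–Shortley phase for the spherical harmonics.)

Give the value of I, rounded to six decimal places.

0.072068

m-sum 0 ✓  L=14 even ✓  2≤6≤8 ✓
Π(2lᵢ+1) = 11×7×13 = 1001
triangle coeff Δ(5,3,6) = 1/675675
Σ_t [0,2]: t=0:+1/8640 t=1:−1/2304 t=2:+1/8640 = -7/34560
(3j)²=7/429 [(5 3 6; 0 0 0)], sign=-1
Σ_t [2,2]: t=2:+1/241920 = 1/241920
(3j)²=4/1001 [(5 3 6; -4 3 1)], sign=-1
⇒ 4πI² = 28/429
I = (+1)√(28/429/(4π)) = 0.07206849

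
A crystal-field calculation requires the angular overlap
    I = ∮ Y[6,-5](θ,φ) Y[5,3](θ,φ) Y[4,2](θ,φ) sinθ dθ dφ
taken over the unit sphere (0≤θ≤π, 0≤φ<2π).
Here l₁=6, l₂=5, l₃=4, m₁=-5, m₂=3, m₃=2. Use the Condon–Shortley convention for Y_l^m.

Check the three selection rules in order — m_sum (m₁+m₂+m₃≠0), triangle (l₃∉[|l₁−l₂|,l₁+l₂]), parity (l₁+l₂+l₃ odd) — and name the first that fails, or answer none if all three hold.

parity

azimuthal sum: -5 + 3 + 2 = 0  ✓
1 ≤ 4 ≤ 11 (triangle on l)  ✓
L = 6 + 5 + 4 = 15 (odd)  ✗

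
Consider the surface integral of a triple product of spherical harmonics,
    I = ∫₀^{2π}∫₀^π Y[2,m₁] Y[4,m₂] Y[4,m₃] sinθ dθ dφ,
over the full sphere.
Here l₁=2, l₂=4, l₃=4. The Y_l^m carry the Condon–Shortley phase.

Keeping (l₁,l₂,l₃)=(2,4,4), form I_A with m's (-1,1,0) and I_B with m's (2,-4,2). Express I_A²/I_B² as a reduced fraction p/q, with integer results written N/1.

5/28

Shared (l₁,l₂,l₃)=(2,4,4): N and (l;000)² cancel in I_A²/I_B².
A: Δ = 2!·2!·6!/11! = 1/13860; Racah Σ t=1..2: t=1:−1/96 t=2:+1/72 = 1/288; ⇒ 3j(2 4 4; -1 1 0)² = 1/462, sgn +1
B: Δ = 2!·2!·6!/11! = 1/13860; Racah Σ t=0..0: t=0:+1/2880 = 1/2880; ⇒ 3j(2 4 4; 2 -4 2)² = 2/165, sgn +1
I_A²/I_B² = (1/462)/(2/165) = 5/28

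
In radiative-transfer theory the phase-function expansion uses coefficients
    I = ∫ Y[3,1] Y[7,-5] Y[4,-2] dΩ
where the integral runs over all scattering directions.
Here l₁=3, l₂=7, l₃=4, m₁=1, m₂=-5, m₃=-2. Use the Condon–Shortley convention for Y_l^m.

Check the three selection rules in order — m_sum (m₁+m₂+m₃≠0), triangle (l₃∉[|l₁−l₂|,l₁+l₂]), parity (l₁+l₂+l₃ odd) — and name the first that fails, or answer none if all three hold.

Σmᵢ = -6  ✗
l₃∈[|l₁−l₂|,l₁+l₂]=[4,10], have l₃=4
Σlᵢ = 14 ⇒ even

m_sum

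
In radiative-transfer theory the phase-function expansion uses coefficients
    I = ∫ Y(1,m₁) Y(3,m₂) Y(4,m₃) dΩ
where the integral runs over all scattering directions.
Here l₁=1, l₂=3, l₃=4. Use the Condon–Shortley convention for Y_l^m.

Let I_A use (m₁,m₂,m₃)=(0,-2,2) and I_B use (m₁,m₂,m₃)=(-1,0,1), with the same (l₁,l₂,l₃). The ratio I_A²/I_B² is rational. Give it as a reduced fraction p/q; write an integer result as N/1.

l's match ⇒ only the (l;m) 3-j factors differ between A and B.
A: triangle coeff Δ(1,3,4) = 1/252; Σ_t [0,0]: t=0:+1/120 = 1/120; (3j)²=1/21 [(1 3 4; 0 -2 2)], sign=+1
B: triangle coeff Δ(1,3,4) = 1/252; Σ_t [0,0]: t=0:+1/72 = 1/72; (3j)²=5/126 [(1 3 4; -1 0 1)], sign=-1
I_A²/I_B² = (1/21)/(5/126) = 6/5

6/5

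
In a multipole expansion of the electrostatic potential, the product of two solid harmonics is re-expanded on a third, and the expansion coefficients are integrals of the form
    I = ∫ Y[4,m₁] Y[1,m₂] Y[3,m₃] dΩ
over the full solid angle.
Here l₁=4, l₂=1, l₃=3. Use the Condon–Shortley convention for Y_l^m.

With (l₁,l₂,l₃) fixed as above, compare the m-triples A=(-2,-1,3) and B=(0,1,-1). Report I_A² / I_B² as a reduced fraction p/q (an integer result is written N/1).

1/6

l's match ⇒ only the (l;m) 3-j factors differ between A and B.
A: triangle coeff Δ(4,1,3) = 1/252; Σ_t [0,0]: t=0:+1/1440 = 1/1440; (3j)²=1/252 [(4 1 3; -2 -1 3)], sign=+1
B: triangle coeff Δ(4,1,3) = 1/252; Σ_t [2,2]: t=2:+1/96 = 1/96; (3j)²=1/42 [(4 1 3; 0 1 -1)], sign=+1
I_A²/I_B² = (1/252)/(1/42) = 1/6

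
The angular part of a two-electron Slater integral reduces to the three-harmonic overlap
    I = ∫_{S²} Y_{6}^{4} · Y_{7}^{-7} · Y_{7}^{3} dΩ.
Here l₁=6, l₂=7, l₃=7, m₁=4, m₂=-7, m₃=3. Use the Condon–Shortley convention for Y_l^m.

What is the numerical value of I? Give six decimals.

Checks pass: Σm=0; 20 even; l₃=7∈[1,13].
(2·6+1)(2·7+1)(2·7+1) = 2925
Δ: 6! 6! 8! / 21! → 1/2444321880
sum: t=0:+1/2612736000 t=1:−1/20736000 t=2:+1/1658880 t=3:−1/746496 t=4:+1/1658880 t=5:−1/20736000 t=6:+1/2612736000 = -1/4354560
3j²(6 7 7; 0 0 0) = Δ·Π!·Σ² = 1000/138567  (sign +1)
sum: t=0:+1/1393459200 = 1/1393459200
3j²(6 7 7; 4 -7 3) = Δ·Π!·Σ² = 15/1292  (sign +1)
combine: 4πI² = 2925·1000/138567·15/1292 = 281250/1147619
take √, sign +1: I = 0.13965049

0.139650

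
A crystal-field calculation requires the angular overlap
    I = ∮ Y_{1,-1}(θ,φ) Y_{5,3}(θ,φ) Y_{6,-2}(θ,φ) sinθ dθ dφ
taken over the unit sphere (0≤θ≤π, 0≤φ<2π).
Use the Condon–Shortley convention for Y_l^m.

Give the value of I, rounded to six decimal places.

Rules hold: Σm=0, L=12 even, 4≤6≤6.
N = 3·11·13 = 429
Δ = 0!·2!·10!/13! = 1/858
Racah Σ t=0..0: t=0:+1/14400 = 1/14400
⇒ 3j(1 5 6; 0 0 0)² = 6/143, sgn +1
Racah Σ t=0..0: t=0:+1/161280 = 1/161280
⇒ 3j(1 5 6; -1 3 -2)² = 1/143, sgn +1
4πI² = N·(3j₀)²·(3jₘ)² = 18/143
I = +1·√(0.125874/4π) = 0.10008369

0.100084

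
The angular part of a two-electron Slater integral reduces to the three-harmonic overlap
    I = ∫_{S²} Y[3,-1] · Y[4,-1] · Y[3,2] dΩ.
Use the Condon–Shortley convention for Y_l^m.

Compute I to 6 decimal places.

0.145070

Rules hold: Σm=0, L=10 even, 1≤3≤7.
N = 7·9·7 = 441
Δ = 4!·2!·4!/11! = 1/34650
Racah Σ t=1..3: t=1:−1/72 t=2:+1/16 t=3:−1/72 = 5/144
⇒ 3j(3 4 3; 0 0 0)² = 2/77, sgn -1
Racah Σ t=2..3: t=2:+1/48 t=3:−1/144 = 1/72
⇒ 3j(3 4 3; -1 -1 2)² = 16/693, sgn -1
4πI² = N·(3j₀)²·(3jₘ)² = 32/121
I = +1·√(0.264463/4π) = 0.14506992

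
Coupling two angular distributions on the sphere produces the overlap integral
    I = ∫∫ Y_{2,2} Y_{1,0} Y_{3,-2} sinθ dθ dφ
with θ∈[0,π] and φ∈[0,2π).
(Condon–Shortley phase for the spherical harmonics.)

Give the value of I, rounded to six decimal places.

0.184674

m-sum 0 ✓  L=6 even ✓  1≤3≤3 ✓
Π(2lᵢ+1) = 5×3×7 = 105
triangle coeff Δ(2,1,3) = 1/105
Σ_t [0,0]: t=0:+1/4 = 1/4
(3j)²=3/35 [(2 1 3; 0 0 0)], sign=-1
Σ_t [0,0]: t=0:+1/24 = 1/24
(3j)²=1/21 [(2 1 3; 2 0 -2)], sign=-1
⇒ 4πI² = 3/7
I = (+1)√(3/7/(4π)) = 0.18467439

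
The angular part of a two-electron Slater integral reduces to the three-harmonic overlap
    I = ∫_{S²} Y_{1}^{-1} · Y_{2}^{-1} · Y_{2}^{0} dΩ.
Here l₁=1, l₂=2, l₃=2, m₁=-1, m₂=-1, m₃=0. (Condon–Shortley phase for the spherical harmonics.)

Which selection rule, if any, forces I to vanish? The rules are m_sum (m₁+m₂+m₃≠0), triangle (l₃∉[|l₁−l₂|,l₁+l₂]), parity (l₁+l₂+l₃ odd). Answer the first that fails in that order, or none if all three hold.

m_sum

azimuthal sum: -1 − 1 + 0 = -2  ✗
1 ≤ 2 ≤ 3 (triangle on l)
L = 1 + 2 + 2 = 5 (odd)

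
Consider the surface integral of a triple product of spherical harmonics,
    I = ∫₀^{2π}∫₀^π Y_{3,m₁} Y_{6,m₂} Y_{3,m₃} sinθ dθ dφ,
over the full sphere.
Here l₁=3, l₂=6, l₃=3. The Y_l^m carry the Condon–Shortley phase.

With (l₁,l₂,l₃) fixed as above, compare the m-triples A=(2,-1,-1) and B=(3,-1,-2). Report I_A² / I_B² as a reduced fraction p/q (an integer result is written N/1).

15/1

Same 3,6,3: normalisation and zero-m 3j drop out of the ratio.
A: Δ: 6! 0! 6! / 13! → 1/12012; sum: t=1:−1/5760 = -1/5760; 3j²(3 6 3; 2 -1 -1) = Δ·Π!·Σ² = 5/572  (sign -1)
B: Δ: 6! 0! 6! / 13! → 1/12012; sum: t=0:+1/86400 = 1/86400; 3j²(3 6 3; 3 -1 -2) = Δ·Π!·Σ² = 1/1716  (sign -1)
I_A²/I_B² = (5/572)/(1/1716) = 15/1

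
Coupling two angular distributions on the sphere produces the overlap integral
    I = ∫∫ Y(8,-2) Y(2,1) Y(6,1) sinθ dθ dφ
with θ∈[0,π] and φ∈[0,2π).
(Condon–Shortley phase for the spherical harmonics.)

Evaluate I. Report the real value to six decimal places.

0.227709

Checks pass: Σm=0; 16 even; l₃=6∈[6,10].
(2·8+1)(2·2+1)(2·6+1) = 1105
Δ: 4! 12! 0! / 17! → 1/30940
sum: t=2:+1/2073600 = 1/2073600
3j²(8 2 6; 0 0 0) = Δ·Π!·Σ² = 28/1105  (sign +1)
sum: t=3:−1/3628800 = -1/3628800
3j²(8 2 6; -2 1 1) = Δ·Π!·Σ² = 36/1547  (sign +1)
combine: 4πI² = 1105·28/1105·36/1547 = 144/221
take √, sign +1: I = 0.22770899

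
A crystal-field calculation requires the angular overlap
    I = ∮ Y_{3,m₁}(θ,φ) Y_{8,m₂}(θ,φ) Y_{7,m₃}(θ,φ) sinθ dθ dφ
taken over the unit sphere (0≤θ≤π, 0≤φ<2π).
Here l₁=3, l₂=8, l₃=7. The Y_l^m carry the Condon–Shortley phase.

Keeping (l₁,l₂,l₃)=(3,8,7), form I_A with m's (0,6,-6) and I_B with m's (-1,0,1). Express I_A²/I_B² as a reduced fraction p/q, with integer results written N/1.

507/2

l's match ⇒ only the (l;m) 3-j factors differ between A and B.
A: triangle coeff Δ(3,8,7) = 1/5290740; Σ_t [2,3]: t=2:+1/1916006400 t=3:−1/479001600 = -1/638668800; (3j)²=117/6460 [(3 8 7; 0 6 -6)], sign=+1
B: triangle coeff Δ(3,8,7) = 1/5290740; Σ_t [2,4]: t=2:+1/4147200 t=3:−1/3628800 t=4:+1/46448640 = -1/77414400; (3j)²=3/41990 [(3 8 7; -1 0 1)], sign=-1
I_A²/I_B² = (117/6460)/(3/41990) = 507/2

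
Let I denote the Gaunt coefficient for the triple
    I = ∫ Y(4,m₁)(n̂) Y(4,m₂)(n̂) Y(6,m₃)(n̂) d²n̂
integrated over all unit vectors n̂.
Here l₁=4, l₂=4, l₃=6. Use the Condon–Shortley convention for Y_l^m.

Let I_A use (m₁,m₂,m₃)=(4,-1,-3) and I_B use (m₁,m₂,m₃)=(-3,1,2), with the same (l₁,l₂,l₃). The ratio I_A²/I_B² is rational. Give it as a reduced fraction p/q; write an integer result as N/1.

Shared (l₁,l₂,l₃)=(4,4,6): N and (l;000)² cancel in I_A²/I_B².
A: Δ = 2!·6!·6!/15! = 1/1261260; Racah Σ t=0..0: t=0:+1/51840 = 1/51840; ⇒ 3j(4 4 6; 4 -1 -3)² = 8/429, sgn -1
B: Δ = 2!·6!·6!/15! = 1/1261260; Racah Σ t=1..2: t=1:−1/34560 t=2:+1/8640 = 1/11520; ⇒ 3j(4 4 6; -3 1 2)² = 3/143, sgn +1
I_A²/I_B² = (8/429)/(3/143) = 8/9

8/9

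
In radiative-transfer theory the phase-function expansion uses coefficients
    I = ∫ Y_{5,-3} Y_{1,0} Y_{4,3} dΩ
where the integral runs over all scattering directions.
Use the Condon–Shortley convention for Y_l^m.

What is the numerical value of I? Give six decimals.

-0.196426

Rules hold: Σm=0, L=10 even, 4≤4≤6.
N = 11·3·9 = 297
Δ = 2!·8!·0!/11! = 1/495
Racah Σ t=1..1: t=1:−1/576 = -1/576
⇒ 3j(5 1 4; 0 0 0)² = 5/99, sgn -1
Racah Σ t=1..1: t=1:−1/5040 = -1/5040
⇒ 3j(5 1 4; -3 0 3)² = 16/495, sgn +1
4πI² = N·(3j₀)²·(3jₘ)² = 16/33
I = -1·√(0.484848/4π) = -0.19642560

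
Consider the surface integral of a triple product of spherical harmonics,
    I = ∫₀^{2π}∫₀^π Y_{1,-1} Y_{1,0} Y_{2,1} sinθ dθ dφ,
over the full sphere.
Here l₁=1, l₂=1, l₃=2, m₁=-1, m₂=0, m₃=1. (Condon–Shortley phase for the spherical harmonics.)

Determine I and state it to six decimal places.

Rules hold: Σm=0, L=4 even, 0≤2≤2.
N = 3·3·5 = 45
Δ = 0!·2!·2!/5! = 1/30
Racah Σ t=0..0: t=0:+1/1 = 1/1
⇒ 3j(1 1 2; 0 0 0)² = 2/15, sgn +1
Racah Σ t=0..0: t=0:+1/2 = 1/2
⇒ 3j(1 1 2; -1 0 1)² = 1/10, sgn -1
4πI² = N·(3j₀)²·(3jₘ)² = 3/5
I = -1·√(0.6/4π) = -0.21850969

-0.218510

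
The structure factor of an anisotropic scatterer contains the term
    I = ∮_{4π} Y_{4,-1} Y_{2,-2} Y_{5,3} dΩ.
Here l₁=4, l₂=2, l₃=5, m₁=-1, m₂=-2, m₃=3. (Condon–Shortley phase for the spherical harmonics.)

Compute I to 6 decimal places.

0.000000

L=11 odd ⇒ parity kills the (l;000) factor ⇒ I = 0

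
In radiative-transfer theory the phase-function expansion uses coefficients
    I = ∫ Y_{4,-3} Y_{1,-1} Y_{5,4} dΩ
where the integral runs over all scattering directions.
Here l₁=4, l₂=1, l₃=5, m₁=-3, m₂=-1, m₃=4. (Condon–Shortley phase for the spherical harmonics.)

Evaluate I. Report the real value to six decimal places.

Checks pass: Σm=0; 10 even; l₃=5∈[3,5].
(2·4+1)(2·1+1)(2·5+1) = 297
Δ: 0! 8! 2! / 11! → 1/495
sum: t=0:+1/576 = 1/576
3j²(4 1 5; 0 0 0) = Δ·Π!·Σ² = 5/99  (sign -1)
sum: t=0:+1/10080 = 1/10080
3j²(4 1 5; -3 -1 4) = Δ·Π!·Σ² = 4/55  (sign -1)
combine: 4πI² = 297·5/99·4/55 = 12/11
take √, sign +1: I = 0.29463840

0.294638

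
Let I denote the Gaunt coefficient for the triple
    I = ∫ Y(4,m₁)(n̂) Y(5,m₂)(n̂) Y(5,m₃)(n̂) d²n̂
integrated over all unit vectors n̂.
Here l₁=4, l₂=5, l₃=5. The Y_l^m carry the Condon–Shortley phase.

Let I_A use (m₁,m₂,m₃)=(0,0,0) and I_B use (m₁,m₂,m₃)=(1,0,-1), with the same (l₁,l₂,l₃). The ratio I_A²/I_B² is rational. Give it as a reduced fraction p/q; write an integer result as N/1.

6/1

Same 4,5,5: normalisation and zero-m 3j drop out of the ratio.
A: Δ: 4! 4! 6! / 15! → 1/3153150; sum: t=0:+1/69120 t=1:−1/1728 t=2:+1/576 t=3:−1/1728 t=4:+1/69120 = 7/11520; 3j²(4 5 5; 0 0 0) = Δ·Π!·Σ² = 2/143  (sign -1)
B: Δ: 4! 4! 6! / 15! → 1/3153150; sum: t=0:+1/17280 t=1:−1/1152 t=2:+1/864 t=3:−1/6912 = 7/34560; 3j²(4 5 5; 1 0 -1) = Δ·Π!·Σ² = 1/429  (sign +1)
I_A²/I_B² = (2/143)/(1/429) = 6/1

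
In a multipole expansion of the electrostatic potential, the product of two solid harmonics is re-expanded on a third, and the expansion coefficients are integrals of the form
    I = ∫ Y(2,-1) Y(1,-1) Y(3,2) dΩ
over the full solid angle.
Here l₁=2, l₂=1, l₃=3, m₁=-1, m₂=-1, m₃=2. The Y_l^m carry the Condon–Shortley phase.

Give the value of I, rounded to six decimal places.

Checks pass: Σm=0; 6 even; l₃=3∈[1,3].
(2·2+1)(2·1+1)(2·3+1) = 105
Δ: 0! 4! 2! / 7! → 1/105
sum: t=0:+1/4 = 1/4
3j²(2 1 3; 0 0 0) = Δ·Π!·Σ² = 3/35  (sign -1)
sum: t=0:+1/12 = 1/12
3j²(2 1 3; -1 -1 2) = Δ·Π!·Σ² = 2/21  (sign -1)
combine: 4πI² = 105·3/35·2/21 = 6/7
take √, sign +1: I = 0.26116903

0.261169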